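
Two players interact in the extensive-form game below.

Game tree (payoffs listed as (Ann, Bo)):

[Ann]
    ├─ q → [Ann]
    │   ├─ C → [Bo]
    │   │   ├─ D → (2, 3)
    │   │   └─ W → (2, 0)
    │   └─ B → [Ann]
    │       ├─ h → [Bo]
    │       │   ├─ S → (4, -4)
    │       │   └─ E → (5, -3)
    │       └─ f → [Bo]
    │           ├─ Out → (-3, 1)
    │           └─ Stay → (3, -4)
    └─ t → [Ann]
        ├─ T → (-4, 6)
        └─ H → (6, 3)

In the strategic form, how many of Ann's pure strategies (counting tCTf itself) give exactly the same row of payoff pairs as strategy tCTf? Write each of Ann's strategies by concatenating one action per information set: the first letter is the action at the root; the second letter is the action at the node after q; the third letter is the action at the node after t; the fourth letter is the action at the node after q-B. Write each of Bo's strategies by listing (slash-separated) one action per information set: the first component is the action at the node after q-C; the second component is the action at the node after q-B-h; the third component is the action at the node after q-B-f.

4

Row for tCTf (columns D/S/Out, D/S/Stay, D/E/Out, D/E/Stay, W/S/Out, W/S/Stay, W/E/Out, W/E/Stay): (-4,6) (-4,6) (-4,6) (-4,6) (-4,6) (-4,6) (-4,6) (-4,6).
Under tCTf, Ann's choice at the node after q and at the node after q-B can never be reached regardless of what Bo does, so varying those choices leaves every outcome unchanged.
Holding the reachable choices fixed and varying the unreachable ones freely already gives 2 × 2 = 4 equivalent strategies.
No other strategy reproduces this row, so those 4 are the full class: tCTh, tCTf, tBTh, tBTf.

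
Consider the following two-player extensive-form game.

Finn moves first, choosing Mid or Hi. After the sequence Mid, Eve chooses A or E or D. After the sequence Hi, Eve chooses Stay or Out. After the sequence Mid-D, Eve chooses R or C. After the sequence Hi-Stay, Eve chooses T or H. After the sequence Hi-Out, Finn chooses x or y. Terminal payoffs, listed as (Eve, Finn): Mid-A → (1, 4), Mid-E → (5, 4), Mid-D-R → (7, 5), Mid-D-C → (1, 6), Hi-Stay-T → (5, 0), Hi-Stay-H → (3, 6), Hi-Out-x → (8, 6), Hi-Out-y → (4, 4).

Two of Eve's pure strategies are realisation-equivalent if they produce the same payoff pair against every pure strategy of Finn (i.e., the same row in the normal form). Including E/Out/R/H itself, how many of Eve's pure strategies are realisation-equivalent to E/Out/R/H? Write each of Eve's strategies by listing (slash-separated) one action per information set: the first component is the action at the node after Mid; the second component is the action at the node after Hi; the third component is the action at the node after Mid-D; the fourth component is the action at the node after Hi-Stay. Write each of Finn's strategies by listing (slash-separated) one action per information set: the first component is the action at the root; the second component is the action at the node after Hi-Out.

Row for E/Out/R/H (columns Mid/x, Mid/y, Hi/x, Hi/y): (5,4) (5,4) (8,6) (4,4).
Under E/Out/R/H, Eve's choice at the node after Mid-D and at the node after Hi-Stay can never be reached regardless of what Finn does, so varying those choices leaves every outcome unchanged.
Holding the reachable choices fixed and varying the unreachable ones freely already gives 2 × 2 = 4 equivalent strategies.
No other strategy reproduces this row, so those 4 are the full class: E/Out/R/T, E/Out/R/H, E/Out/C/T, E/Out/C/H.

4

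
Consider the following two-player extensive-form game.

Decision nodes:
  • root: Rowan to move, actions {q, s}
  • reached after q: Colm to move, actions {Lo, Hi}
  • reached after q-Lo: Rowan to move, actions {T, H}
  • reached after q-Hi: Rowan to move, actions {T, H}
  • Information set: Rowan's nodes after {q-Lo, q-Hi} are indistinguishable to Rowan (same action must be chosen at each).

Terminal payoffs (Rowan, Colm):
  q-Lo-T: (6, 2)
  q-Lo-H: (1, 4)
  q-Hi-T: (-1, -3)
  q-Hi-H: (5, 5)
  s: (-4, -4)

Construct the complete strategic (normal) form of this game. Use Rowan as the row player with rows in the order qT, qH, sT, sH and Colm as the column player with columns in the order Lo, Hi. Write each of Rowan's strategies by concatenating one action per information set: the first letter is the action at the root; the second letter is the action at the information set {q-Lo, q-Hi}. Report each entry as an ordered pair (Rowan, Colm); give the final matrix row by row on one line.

qT: (6,2) (-1,-3) | qH: (1,4) (5,5) | sT: (-4,-4) (-4,-4) | sH: (-4,-4) (-4,-4)

           Lo       Hi
  qT    (6,2)  (-1,-3)
  qH    (1,4)    (5,5)
  sT  (-4,-4)  (-4,-4)
  sH  (-4,-4)  (-4,-4)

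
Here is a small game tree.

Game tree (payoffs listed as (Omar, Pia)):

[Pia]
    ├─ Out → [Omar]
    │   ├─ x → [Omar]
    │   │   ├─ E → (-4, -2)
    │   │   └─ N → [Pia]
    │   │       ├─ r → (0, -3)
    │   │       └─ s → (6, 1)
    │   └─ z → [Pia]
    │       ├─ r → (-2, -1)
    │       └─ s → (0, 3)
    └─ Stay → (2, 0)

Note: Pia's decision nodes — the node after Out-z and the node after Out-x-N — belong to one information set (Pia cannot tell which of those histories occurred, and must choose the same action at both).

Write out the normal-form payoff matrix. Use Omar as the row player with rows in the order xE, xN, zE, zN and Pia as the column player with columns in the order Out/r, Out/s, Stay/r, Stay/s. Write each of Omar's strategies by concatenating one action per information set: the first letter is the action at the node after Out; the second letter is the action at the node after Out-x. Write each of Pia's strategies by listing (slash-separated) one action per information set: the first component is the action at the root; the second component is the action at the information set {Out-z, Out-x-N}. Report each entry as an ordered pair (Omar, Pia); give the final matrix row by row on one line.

xE: (-4,-2) (-4,-2) (2,0) (2,0) | xN: (0,-3) (6,1) (2,0) (2,0) | zE: (-2,-1) (0,3) (2,0) (2,0) | zN: (-2,-1) (0,3) (2,0) (2,0)

        Out/r    Out/s   Stay/r   Stay/s
  xE  (-4,-2)  (-4,-2)    (2,0)    (2,0)
  xN   (0,-3)    (6,1)    (2,0)    (2,0)
  zE  (-2,-1)    (0,3)    (2,0)    (2,0)
  zN  (-2,-1)    (0,3)    (2,0)    (2,0)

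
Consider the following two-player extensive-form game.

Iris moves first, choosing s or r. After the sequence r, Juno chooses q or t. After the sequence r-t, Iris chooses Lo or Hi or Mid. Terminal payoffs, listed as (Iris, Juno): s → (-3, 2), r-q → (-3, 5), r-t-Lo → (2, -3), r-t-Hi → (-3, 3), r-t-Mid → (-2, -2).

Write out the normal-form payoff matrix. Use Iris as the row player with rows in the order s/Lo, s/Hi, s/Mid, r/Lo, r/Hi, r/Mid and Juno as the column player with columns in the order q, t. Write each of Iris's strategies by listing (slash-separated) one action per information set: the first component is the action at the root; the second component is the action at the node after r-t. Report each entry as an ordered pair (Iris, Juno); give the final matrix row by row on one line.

s/Lo: (-3,2) (-3,2) | s/Hi: (-3,2) (-3,2) | s/Mid: (-3,2) (-3,2) | r/Lo: (-3,5) (2,-3) | r/Hi: (-3,5) (-3,3) | r/Mid: (-3,5) (-2,-2)

             q        t
 s/Lo   (-3,2)   (-3,2)
 s/Hi   (-3,2)   (-3,2)
s/Mid   (-3,2)   (-3,2)
 r/Lo   (-3,5)   (2,-3)
 r/Hi   (-3,5)   (-3,3)
r/Mid   (-3,5)  (-2,-2)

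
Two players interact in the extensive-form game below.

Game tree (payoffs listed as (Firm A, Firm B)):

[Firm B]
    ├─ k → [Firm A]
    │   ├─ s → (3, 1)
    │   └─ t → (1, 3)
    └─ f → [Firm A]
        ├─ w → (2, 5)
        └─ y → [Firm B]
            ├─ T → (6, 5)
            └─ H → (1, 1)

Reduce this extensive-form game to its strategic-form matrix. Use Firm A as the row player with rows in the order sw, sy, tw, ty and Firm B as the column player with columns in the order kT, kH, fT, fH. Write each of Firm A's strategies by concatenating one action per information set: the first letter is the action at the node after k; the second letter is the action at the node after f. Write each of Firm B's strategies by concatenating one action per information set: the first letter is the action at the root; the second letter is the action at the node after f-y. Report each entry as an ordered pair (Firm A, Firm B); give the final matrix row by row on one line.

Row sw: kT→(3,1), kH→(3,1), fT→(2,5), fH→(2,5)
Row sy: kT→(3,1), kH→(3,1), fT→(6,5), fH→(1,1)
Row tw: kT→(1,3), kH→(1,3), fT→(2,5), fH→(2,5)
Row ty: kT→(1,3), kH→(1,3), fT→(6,5), fH→(1,1)

sw: (3,1) (3,1) (2,5) (2,5) | sy: (3,1) (3,1) (6,5) (1,1) | tw: (1,3) (1,3) (2,5) (2,5) | ty: (1,3) (1,3) (6,5) (1,1)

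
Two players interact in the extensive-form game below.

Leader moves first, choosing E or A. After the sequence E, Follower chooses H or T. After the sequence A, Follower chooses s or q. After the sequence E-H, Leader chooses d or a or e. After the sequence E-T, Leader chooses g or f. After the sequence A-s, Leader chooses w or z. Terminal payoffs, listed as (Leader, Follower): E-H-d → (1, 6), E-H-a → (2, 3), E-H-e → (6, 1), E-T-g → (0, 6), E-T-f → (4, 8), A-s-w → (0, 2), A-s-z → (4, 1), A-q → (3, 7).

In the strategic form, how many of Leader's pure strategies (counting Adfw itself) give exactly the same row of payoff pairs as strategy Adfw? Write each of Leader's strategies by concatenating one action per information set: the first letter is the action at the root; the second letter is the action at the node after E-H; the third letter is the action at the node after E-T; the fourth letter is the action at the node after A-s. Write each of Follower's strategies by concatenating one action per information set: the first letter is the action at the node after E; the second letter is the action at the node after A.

6

Row for Adfw (columns Hs, Hq, Ts, Tq): (0,2) (3,7) (0,2) (3,7).
Under Adfw, Leader's choice at the node after E-H and at the node after E-T can never be reached regardless of what Follower does, so varying those choices leaves every outcome unchanged.
Holding the reachable choices fixed and varying the unreachable ones freely already gives 3 × 2 = 6 equivalent strategies.
No other strategy reproduces this row, so those 6 are the full class: Adgw, Adfw, Aagw, Aafw, Aegw, Aefw.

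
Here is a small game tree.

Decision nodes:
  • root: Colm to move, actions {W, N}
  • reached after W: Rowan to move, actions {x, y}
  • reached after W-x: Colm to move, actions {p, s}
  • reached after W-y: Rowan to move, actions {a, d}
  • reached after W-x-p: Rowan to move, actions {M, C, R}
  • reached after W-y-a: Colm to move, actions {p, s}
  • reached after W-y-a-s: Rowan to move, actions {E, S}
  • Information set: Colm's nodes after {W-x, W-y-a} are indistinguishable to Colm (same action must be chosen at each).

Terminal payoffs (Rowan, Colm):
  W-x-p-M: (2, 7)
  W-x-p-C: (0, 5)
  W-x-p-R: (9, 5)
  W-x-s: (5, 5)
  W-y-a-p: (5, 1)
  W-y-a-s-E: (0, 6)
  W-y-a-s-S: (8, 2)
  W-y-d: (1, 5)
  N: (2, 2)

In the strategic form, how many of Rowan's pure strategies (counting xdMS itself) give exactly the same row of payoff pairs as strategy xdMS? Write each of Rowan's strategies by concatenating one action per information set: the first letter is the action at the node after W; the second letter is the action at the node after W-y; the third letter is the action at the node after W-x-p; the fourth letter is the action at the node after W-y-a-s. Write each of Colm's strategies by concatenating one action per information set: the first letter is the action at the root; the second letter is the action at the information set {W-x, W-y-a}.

4

Row for xdMS (columns Wp, Ws, Np, Ns): (2,7) (5,5) (2,2) (2,2).
Under xdMS, Rowan's choice at the node after W-y and at the node after W-y-a-s can never be reached regardless of what Colm does, so varying those choices leaves every outcome unchanged.
Holding the reachable choices fixed and varying the unreachable ones freely already gives 2 × 2 = 4 equivalent strategies.
No other strategy reproduces this row, so those 4 are the full class: xaME, xaMS, xdME, xdMS.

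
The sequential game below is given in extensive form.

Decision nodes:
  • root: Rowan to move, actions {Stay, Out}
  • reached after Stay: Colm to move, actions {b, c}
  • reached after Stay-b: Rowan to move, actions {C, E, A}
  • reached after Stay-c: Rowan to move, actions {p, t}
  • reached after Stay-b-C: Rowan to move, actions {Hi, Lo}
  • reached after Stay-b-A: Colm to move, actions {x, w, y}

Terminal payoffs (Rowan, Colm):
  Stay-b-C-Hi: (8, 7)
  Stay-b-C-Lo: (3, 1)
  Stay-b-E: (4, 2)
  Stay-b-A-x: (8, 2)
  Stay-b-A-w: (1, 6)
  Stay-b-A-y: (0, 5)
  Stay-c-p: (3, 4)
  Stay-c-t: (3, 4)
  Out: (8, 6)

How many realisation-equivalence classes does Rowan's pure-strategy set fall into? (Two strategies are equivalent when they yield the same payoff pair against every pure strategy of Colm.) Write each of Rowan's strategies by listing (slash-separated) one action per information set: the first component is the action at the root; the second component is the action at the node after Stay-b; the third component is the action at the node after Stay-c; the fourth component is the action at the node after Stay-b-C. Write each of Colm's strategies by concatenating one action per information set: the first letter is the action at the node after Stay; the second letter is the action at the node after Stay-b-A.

Rowan has 24 pure strategies: Stay/C/p/Hi, Stay/C/p/Lo, Stay/C/t/Hi, Stay/C/t/Lo, Stay/E/p/Hi, Stay/E/p/Lo, Stay/E/t/Hi, Stay/E/t/Lo, Stay/A/p/Hi, Stay/A/p/Lo, Stay/A/t/Hi, Stay/A/t/Lo, Out/C/p/Hi, Out/C/p/Lo, Out/C/t/Hi, Out/C/t/Lo, Out/E/p/Hi, Out/E/p/Lo, Out/E/t/Hi, Out/E/t/Lo, Out/A/p/Hi, Out/A/p/Lo, Out/A/t/Hi, Out/A/t/Lo. Columns: bx, bw, by, cx, cw, cy.
{Stay/C/p/Hi, Stay/C/t/Hi} → row (8,7) (8,7) (8,7) (3,4) (3,4) (3,4)
{Stay/C/p/Lo, Stay/C/t/Lo} → row (3,1) (3,1) (3,1) (3,4) (3,4) (3,4)
{Stay/E/p/Hi, Stay/E/p/Lo, Stay/E/t/Hi, Stay/E/t/Lo} → row (4,2) (4,2) (4,2) (3,4) (3,4) (3,4)
{Stay/A/p/Hi, Stay/A/p/Lo, Stay/A/t/Hi, Stay/A/t/Lo} → row (8,2) (1,6) (0,5) (3,4) (3,4) (3,4)
{Out/C/p/Hi, Out/C/p/Lo, Out/C/t/Hi, Out/C/t/Lo, Out/E/p/Hi, Out/E/p/Lo, Out/E/t/Hi, Out/E/t/Lo, Out/A/p/Hi, Out/A/p/Lo, Out/A/t/Hi, Out/A/t/Lo} → row (8,6) (8,6) (8,6) (8,6) (8,6) (8,6)
That's 5 distinct rows out of 24 strategies.

5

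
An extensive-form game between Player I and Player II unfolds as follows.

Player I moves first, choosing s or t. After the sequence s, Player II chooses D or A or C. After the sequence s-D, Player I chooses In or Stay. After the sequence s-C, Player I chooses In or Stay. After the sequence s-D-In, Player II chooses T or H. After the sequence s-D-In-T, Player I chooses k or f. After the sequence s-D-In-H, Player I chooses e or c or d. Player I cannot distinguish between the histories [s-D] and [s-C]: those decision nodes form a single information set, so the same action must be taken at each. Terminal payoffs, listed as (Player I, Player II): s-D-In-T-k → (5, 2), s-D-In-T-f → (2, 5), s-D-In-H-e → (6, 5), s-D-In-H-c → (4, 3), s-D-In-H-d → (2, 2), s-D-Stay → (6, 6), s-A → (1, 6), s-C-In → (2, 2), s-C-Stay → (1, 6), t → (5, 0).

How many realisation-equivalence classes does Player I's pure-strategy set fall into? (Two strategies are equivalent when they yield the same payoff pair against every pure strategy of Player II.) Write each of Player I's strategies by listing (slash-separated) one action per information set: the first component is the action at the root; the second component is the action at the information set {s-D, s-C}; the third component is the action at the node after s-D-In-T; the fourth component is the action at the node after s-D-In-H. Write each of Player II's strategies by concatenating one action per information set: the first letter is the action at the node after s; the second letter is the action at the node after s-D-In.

8

Player I has 24 pure strategies: s/In/k/e, s/In/k/c, s/In/k/d, s/In/f/e, s/In/f/c, s/In/f/d, s/Stay/k/e, s/Stay/k/c, s/Stay/k/d, s/Stay/f/e, s/Stay/f/c, s/Stay/f/d, t/In/k/e, t/In/k/c, t/In/k/d, t/In/f/e, t/In/f/c, t/In/f/d, t/Stay/k/e, t/Stay/k/c, t/Stay/k/d, t/Stay/f/e, t/Stay/f/c, t/Stay/f/d. Columns: DT, DH, AT, AH, CT, CH.
{s/In/k/e} → row (5,2) (6,5) (1,6) (1,6) (2,2) (2,2)
{s/In/k/c} → row (5,2) (4,3) (1,6) (1,6) (2,2) (2,2)
{s/In/k/d} → row (5,2) (2,2) (1,6) (1,6) (2,2) (2,2)
{s/In/f/e} → row (2,5) (6,5) (1,6) (1,6) (2,2) (2,2)
{s/In/f/c} → row (2,5) (4,3) (1,6) (1,6) (2,2) (2,2)
{s/In/f/d} → row (2,5) (2,2) (1,6) (1,6) (2,2) (2,2)
{s/Stay/k/e, s/Stay/k/c, s/Stay/k/d, s/Stay/f/e, s/Stay/f/c, s/Stay/f/d} → row (6,6) (6,6) (1,6) (1,6) (1,6) (1,6)
{t/In/k/e, t/In/k/c, t/In/k/d, t/In/f/e, t/In/f/c, t/In/f/d, t/Stay/k/e, t/Stay/k/c, t/Stay/k/d, t/Stay/f/e, t/Stay/f/c, t/Stay/f/d} → row (5,0) (5,0) (5,0) (5,0) (5,0) (5,0)
That's 8 distinct rows out of 24 strategies.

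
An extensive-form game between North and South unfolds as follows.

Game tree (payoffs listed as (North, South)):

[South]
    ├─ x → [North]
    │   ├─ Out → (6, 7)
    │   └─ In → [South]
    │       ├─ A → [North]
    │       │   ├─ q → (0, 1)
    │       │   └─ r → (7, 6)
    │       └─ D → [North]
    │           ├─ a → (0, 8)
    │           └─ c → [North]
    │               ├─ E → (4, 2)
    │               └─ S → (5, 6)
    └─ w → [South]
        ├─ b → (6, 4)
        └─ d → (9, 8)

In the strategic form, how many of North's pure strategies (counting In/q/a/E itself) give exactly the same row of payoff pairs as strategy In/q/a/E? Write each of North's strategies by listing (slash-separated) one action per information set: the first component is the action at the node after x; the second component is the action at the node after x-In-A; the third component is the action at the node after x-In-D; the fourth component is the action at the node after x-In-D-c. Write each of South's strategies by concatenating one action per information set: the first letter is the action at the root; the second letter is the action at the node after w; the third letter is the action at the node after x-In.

2

Row for In/q/a/E (columns xbA, xbD, xdA, xdD, wbA, wbD, wdA, wdD): (0,1) (0,8) (0,1) (0,8) (6,4) (6,4) (9,8) (9,8).
Under In/q/a/E, North's choice at the node after x-In-D-c can never be reached regardless of what South does, so varying those choices leaves every outcome unchanged.
Holding the reachable choices fixed and varying the unreachable one freely already gives 2 equivalent strategies.
No other strategy reproduces this row, so those 2 are the full class: In/q/a/E, In/q/a/S.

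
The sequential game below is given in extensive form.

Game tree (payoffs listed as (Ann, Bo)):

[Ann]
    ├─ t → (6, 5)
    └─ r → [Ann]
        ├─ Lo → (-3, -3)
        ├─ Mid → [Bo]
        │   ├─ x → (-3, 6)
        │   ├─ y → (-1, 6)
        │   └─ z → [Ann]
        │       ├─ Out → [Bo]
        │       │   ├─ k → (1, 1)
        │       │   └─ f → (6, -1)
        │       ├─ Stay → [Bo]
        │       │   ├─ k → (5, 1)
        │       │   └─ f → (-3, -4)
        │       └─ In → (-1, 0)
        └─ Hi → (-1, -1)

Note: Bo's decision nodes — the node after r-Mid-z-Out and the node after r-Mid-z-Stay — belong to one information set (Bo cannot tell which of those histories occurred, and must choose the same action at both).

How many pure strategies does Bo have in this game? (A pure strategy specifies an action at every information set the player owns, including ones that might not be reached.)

Bo owns the node after r-Mid with actions {x, y, z} — three choices.
Bo owns the information set {r-Mid-z-Out, r-Mid-z-Stay} with actions {k, f} — two choices.
A pure strategy fixes one action at each information set independently, so the count is the product 3 × 2 = 6.
(For reference, Ann has 18 pure strategies, giving a 6×18 normal-form matrix.)

6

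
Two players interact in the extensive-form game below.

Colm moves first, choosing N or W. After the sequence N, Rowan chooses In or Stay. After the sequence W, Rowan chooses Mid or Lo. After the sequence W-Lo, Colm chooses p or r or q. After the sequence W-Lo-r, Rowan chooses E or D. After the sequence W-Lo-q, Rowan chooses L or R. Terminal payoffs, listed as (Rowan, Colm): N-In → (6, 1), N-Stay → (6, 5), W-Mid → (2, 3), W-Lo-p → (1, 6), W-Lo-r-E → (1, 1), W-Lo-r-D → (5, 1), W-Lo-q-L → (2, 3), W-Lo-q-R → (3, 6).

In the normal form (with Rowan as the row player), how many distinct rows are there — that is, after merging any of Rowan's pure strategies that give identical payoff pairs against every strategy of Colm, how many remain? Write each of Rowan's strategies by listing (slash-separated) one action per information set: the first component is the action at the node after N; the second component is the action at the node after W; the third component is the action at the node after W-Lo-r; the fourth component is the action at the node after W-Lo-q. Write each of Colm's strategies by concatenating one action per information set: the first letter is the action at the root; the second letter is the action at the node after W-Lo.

Rowan has 16 pure strategies: In/Mid/E/L, In/Mid/E/R, In/Mid/D/L, In/Mid/D/R, In/Lo/E/L, In/Lo/E/R, In/Lo/D/L, In/Lo/D/R, Stay/Mid/E/L, Stay/Mid/E/R, Stay/Mid/D/L, Stay/Mid/D/R, Stay/Lo/E/L, Stay/Lo/E/R, Stay/Lo/D/L, Stay/Lo/D/R. Columns: Np, Nr, Nq, Wp, Wr, Wq.
{In/Mid/E/L, In/Mid/E/R, In/Mid/D/L, In/Mid/D/R} → row (6,1) (6,1) (6,1) (2,3) (2,3) (2,3)
{In/Lo/E/L} → row (6,1) (6,1) (6,1) (1,6) (1,1) (2,3)
{In/Lo/E/R} → row (6,1) (6,1) (6,1) (1,6) (1,1) (3,6)
{In/Lo/D/L} → row (6,1) (6,1) (6,1) (1,6) (5,1) (2,3)
{In/Lo/D/R} → row (6,1) (6,1) (6,1) (1,6) (5,1) (3,6)
{Stay/Mid/E/L, Stay/Mid/E/R, Stay/Mid/D/L, Stay/Mid/D/R} → row (6,5) (6,5) (6,5) (2,3) (2,3) (2,3)
{Stay/Lo/E/L} → row (6,5) (6,5) (6,5) (1,6) (1,1) (2,3)
{Stay/Lo/E/R} → row (6,5) (6,5) (6,5) (1,6) (1,1) (3,6)
{Stay/Lo/D/L} → row (6,5) (6,5) (6,5) (1,6) (5,1) (2,3)
{Stay/Lo/D/R} → row (6,5) (6,5) (6,5) (1,6) (5,1) (3,6)
That's 10 distinct rows out of 16 strategies.

10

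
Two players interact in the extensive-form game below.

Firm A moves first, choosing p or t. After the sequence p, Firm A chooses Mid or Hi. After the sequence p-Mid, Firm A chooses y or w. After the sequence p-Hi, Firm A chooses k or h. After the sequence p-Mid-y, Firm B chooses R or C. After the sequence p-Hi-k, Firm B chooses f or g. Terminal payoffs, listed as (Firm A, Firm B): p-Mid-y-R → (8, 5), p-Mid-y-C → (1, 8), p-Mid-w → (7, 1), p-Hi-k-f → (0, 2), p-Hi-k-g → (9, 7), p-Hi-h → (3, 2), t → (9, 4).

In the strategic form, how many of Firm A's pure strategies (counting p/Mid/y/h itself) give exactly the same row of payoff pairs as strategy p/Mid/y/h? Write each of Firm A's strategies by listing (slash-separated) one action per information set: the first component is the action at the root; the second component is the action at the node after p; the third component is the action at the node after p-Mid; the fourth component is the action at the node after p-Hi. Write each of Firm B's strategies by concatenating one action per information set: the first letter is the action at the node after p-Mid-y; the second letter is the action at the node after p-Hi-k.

Row for p/Mid/y/h (columns Rf, Rg, Cf, Cg): (8,5) (8,5) (1,8) (1,8).
Under p/Mid/y/h, Firm A's choice at the node after p-Hi can never be reached regardless of what Firm B does, so varying those choices leaves every outcome unchanged.
Holding the reachable choices fixed and varying the unreachable one freely already gives 2 equivalent strategies.
No other strategy reproduces this row, so those 2 are the full class: p/Mid/y/k, p/Mid/y/h.

2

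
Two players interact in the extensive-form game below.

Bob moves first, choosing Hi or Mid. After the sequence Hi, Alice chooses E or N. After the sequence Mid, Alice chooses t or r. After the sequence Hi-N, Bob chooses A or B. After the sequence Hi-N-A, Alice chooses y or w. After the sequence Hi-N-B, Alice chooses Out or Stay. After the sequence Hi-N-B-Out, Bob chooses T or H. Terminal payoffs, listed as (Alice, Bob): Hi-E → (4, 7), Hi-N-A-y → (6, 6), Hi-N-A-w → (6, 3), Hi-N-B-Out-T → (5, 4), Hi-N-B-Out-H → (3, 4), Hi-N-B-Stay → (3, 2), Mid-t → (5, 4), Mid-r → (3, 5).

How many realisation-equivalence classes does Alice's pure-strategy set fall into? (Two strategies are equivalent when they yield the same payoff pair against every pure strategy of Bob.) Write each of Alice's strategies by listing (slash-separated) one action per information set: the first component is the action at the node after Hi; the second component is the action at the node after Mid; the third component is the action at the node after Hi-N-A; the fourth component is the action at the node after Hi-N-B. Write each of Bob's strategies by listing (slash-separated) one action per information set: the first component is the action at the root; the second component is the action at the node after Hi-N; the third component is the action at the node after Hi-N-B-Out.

Alice has 16 pure strategies: E/t/y/Out, E/t/y/Stay, E/t/w/Out, E/t/w/Stay, E/r/y/Out, E/r/y/Stay, E/r/w/Out, E/r/w/Stay, N/t/y/Out, N/t/y/Stay, N/t/w/Out, N/t/w/Stay, N/r/y/Out, N/r/y/Stay, N/r/w/Out, N/r/w/Stay. Columns: Hi/A/T, Hi/A/H, Hi/B/T, Hi/B/H, Mid/A/T, Mid/A/H, Mid/B/T, Mid/B/H.
{E/t/y/Out, E/t/y/Stay, E/t/w/Out, E/t/w/Stay} → row (4,7) (4,7) (4,7) (4,7) (5,4) (5,4) (5,4) (5,4)
{E/r/y/Out, E/r/y/Stay, E/r/w/Out, E/r/w/Stay} → row (4,7) (4,7) (4,7) (4,7) (3,5) (3,5) (3,5) (3,5)
{N/t/y/Out} → row (6,6) (6,6) (5,4) (3,4) (5,4) (5,4) (5,4) (5,4)
{N/t/y/Stay} → row (6,6) (6,6) (3,2) (3,2) (5,4) (5,4) (5,4) (5,4)
{N/t/w/Out} → row (6,3) (6,3) (5,4) (3,4) (5,4) (5,4) (5,4) (5,4)
{N/t/w/Stay} → row (6,3) (6,3) (3,2) (3,2) (5,4) (5,4) (5,4) (5,4)
{N/r/y/Out} → row (6,6) (6,6) (5,4) (3,4) (3,5) (3,5) (3,5) (3,5)
{N/r/y/Stay} → row (6,6) (6,6) (3,2) (3,2) (3,5) (3,5) (3,5) (3,5)
{N/r/w/Out} → row (6,3) (6,3) (5,4) (3,4) (3,5) (3,5) (3,5) (3,5)
{N/r/w/Stay} → row (6,3) (6,3) (3,2) (3,2) (3,5) (3,5) (3,5) (3,5)
That's 10 distinct rows out of 16 strategies.

10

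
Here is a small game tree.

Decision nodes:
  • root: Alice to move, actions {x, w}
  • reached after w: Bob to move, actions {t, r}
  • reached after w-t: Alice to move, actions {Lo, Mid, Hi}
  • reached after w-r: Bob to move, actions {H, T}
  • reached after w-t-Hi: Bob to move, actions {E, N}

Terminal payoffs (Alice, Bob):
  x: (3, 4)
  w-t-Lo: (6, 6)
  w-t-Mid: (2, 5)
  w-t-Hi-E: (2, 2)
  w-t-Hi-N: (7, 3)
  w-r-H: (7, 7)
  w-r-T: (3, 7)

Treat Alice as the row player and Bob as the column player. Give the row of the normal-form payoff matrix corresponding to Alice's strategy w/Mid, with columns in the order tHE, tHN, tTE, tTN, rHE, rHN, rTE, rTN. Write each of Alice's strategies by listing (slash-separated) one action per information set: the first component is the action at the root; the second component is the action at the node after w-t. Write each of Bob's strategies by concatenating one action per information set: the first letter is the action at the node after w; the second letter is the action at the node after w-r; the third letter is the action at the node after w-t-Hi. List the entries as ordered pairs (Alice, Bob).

(2,5) (2,5) (2,5) (2,5) (7,7) (7,7) (3,7) (3,7)

vs tHE: Alice plays w → Bob plays t at [w] → Alice plays Mid at [w-t] → (2, 5)
vs tHN: Alice plays w → Bob plays t at [w] → Alice plays Mid at [w-t] → (2, 5)
vs tTE: Alice plays w → Bob plays t at [w] → Alice plays Mid at [w-t] → (2, 5)
vs tTN: Alice plays w → Bob plays t at [w] → Alice plays Mid at [w-t] → (2, 5)
vs rHE: Alice plays w → Bob plays r at [w] → Bob plays H at [w-r] → (7, 7)
vs rHN: Alice plays w → Bob plays r at [w] → Bob plays H at [w-r] → (7, 7)
vs rTE: Alice plays w → Bob plays r at [w] → Bob plays T at [w-r] → (3, 7)
vs rTN: Alice plays w → Bob plays r at [w] → Bob plays T at [w-r] → (3, 7)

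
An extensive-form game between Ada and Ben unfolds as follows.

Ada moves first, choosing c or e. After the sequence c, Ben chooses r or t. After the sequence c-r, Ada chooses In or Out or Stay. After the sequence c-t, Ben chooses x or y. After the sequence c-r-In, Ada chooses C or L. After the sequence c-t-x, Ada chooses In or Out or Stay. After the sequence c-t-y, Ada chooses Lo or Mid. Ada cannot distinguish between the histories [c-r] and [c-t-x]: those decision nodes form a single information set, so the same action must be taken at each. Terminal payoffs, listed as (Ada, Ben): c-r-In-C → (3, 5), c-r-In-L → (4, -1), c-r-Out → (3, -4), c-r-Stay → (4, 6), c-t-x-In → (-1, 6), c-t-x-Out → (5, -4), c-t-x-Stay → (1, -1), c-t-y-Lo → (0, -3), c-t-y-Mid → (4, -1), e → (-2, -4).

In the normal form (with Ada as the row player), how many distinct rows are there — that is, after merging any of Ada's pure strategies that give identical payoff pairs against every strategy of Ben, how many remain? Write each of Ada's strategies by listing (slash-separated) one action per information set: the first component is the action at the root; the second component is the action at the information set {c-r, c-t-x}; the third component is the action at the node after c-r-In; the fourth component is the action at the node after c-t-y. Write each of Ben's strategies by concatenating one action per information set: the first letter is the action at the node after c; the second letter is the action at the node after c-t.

Ada has 24 pure strategies: c/In/C/Lo, c/In/C/Mid, c/In/L/Lo, c/In/L/Mid, c/Out/C/Lo, c/Out/C/Mid, c/Out/L/Lo, c/Out/L/Mid, c/Stay/C/Lo, c/Stay/C/Mid, c/Stay/L/Lo, c/Stay/L/Mid, e/In/C/Lo, e/In/C/Mid, e/In/L/Lo, e/In/L/Mid, e/Out/C/Lo, e/Out/C/Mid, e/Out/L/Lo, e/Out/L/Mid, e/Stay/C/Lo, e/Stay/C/Mid, e/Stay/L/Lo, e/Stay/L/Mid. Columns: rx, ry, tx, ty.
{c/In/C/Lo} → row (3,5) (3,5) (-1,6) (0,-3)
{c/In/C/Mid} → row (3,5) (3,5) (-1,6) (4,-1)
{c/In/L/Lo} → row (4,-1) (4,-1) (-1,6) (0,-3)
{c/In/L/Mid} → row (4,-1) (4,-1) (-1,6) (4,-1)
{c/Out/C/Lo, c/Out/L/Lo} → row (3,-4) (3,-4) (5,-4) (0,-3)
{c/Out/C/Mid, c/Out/L/Mid} → row (3,-4) (3,-4) (5,-4) (4,-1)
{c/Stay/C/Lo, c/Stay/L/Lo} → row (4,6) (4,6) (1,-1) (0,-3)
{c/Stay/C/Mid, c/Stay/L/Mid} → row (4,6) (4,6) (1,-1) (4,-1)
{e/In/C/Lo, e/In/C/Mid, e/In/L/Lo, e/In/L/Mid, e/Out/C/Lo, e/Out/C/Mid, e/Out/L/Lo, e/Out/L/Mid, e/Stay/C/Lo, e/Stay/C/Mid, e/Stay/L/Lo, e/Stay/L/Mid} → row (-2,-4) (-2,-4) (-2,-4) (-2,-4)
That's 9 distinct rows out of 24 strategies.

9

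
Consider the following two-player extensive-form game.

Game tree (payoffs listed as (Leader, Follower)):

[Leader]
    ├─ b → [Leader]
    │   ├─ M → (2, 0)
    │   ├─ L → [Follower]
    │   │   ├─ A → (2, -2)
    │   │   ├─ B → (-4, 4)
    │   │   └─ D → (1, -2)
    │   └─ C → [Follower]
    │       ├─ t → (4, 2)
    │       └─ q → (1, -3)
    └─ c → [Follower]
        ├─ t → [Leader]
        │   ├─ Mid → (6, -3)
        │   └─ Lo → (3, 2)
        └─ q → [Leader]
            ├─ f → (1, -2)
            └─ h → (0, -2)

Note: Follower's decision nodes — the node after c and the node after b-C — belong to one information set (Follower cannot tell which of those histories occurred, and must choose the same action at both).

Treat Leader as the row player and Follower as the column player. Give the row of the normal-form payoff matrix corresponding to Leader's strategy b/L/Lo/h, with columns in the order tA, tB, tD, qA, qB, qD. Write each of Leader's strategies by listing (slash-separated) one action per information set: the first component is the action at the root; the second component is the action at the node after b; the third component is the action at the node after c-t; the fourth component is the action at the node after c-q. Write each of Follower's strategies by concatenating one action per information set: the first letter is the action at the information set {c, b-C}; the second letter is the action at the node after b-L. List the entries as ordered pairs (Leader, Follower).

vs tA: Leader plays b → Leader plays L at [b] → Follower plays A at [b-L] → (2, -2)
vs tB: Leader plays b → Leader plays L at [b] → Follower plays B at [b-L] → (-4, 4)
vs tD: Leader plays b → Leader plays L at [b] → Follower plays D at [b-L] → (1, -2)
vs qA: Leader plays b → Leader plays L at [b] → Follower plays A at [b-L] → (2, -2)
vs qB: Leader plays b → Leader plays L at [b] → Follower plays B at [b-L] → (-4, 4)
vs qD: Leader plays b → Leader plays L at [b] → Follower plays D at [b-L] → (1, -2)

(2,-2) (-4,4) (1,-2) (2,-2) (-4,4) (1,-2)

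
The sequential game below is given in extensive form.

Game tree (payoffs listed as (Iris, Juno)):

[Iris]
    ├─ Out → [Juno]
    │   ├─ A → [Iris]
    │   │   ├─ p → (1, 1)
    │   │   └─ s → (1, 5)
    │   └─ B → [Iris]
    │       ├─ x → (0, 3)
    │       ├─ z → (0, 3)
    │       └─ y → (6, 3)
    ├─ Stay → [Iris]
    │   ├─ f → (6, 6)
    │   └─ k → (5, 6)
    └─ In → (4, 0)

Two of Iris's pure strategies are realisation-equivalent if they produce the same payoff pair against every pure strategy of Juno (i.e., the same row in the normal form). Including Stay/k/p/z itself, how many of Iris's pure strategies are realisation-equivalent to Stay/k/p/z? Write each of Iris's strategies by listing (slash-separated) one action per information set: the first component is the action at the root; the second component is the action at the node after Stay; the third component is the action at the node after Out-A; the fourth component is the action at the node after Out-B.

Row for Stay/k/p/z (columns A, B): (5,6) (5,6).
Under Stay/k/p/z, Iris's choice at the node after Out-A and at the node after Out-B can never be reached regardless of what Juno does, so varying those choices leaves every outcome unchanged.
Holding the reachable choices fixed and varying the unreachable ones freely already gives 2 × 3 = 6 equivalent strategies.
No other strategy reproduces this row, so those 6 are the full class: Stay/k/p/x, Stay/k/p/z, Stay/k/p/y, Stay/k/s/x, Stay/k/s/z, Stay/k/s/y.

6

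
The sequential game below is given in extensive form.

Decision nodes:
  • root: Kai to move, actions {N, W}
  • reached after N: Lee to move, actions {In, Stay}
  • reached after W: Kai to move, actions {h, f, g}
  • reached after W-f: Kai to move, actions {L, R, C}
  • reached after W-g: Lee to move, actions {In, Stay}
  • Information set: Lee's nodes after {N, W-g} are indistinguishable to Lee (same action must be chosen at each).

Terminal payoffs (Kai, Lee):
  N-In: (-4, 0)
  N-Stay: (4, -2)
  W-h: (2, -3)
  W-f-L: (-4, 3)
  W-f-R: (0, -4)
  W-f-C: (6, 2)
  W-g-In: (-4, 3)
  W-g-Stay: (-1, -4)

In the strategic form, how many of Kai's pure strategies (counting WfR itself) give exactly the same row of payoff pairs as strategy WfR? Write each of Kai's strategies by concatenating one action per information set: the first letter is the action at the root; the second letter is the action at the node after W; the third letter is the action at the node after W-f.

Row for WfR (columns In, Stay): (0,-4) (0,-4).
Every one of Kai's information sets is on the play path for some reply by Lee when Kai follows WfR.
Changing the action at any of them therefore changes at least one column, so only WfR itself gives this row.

1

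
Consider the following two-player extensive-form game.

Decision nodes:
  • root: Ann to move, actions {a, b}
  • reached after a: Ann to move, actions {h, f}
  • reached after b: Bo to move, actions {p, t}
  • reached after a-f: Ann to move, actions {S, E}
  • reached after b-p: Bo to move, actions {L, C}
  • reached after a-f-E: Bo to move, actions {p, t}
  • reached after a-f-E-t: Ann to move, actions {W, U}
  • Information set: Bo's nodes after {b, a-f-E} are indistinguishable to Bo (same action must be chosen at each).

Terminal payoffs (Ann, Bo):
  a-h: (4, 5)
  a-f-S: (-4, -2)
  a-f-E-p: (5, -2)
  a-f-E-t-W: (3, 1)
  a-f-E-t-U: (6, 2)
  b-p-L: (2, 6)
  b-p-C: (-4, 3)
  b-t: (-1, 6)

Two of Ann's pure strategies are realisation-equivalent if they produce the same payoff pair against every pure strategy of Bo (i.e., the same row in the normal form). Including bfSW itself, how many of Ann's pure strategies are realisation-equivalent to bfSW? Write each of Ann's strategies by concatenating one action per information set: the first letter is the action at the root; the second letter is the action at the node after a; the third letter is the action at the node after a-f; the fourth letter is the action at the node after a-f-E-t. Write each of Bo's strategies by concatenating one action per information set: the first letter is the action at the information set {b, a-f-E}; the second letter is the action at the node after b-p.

Row for bfSW (columns pL, pC, tL, tC): (2,6) (-4,3) (-1,6) (-1,6).
Under bfSW, Ann's choice at the node after a and at the node after a-f and at the node after a-f-E-t can never be reached regardless of what Bo does, so varying those choices leaves every outcome unchanged.
Holding the reachable choices fixed and varying the unreachable ones freely already gives 2 × 2 × 2 = 8 equivalent strategies.
No other strategy reproduces this row, so those 8 are the full class: bhSW, bhSU, bhEW, bhEU, bfSW, bfSU, bfEW, bfEU.

8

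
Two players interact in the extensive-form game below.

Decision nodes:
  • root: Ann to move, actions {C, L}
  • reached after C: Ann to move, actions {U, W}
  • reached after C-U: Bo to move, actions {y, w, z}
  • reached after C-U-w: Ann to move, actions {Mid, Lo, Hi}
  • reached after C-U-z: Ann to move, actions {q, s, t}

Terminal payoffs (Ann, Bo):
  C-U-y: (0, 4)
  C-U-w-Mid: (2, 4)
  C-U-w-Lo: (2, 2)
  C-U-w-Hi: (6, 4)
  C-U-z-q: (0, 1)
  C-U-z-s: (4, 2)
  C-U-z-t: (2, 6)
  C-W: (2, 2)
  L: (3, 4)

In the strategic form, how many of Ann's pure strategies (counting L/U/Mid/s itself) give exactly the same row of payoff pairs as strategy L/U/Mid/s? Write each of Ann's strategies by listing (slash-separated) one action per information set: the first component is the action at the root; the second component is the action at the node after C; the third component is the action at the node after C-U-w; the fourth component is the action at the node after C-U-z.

Row for L/U/Mid/s (columns y, w, z): (3,4) (3,4) (3,4).
Under L/U/Mid/s, Ann's choice at the node after C and at the node after C-U-w and at the node after C-U-z can never be reached regardless of what Bo does, so varying those choices leaves every outcome unchanged.
Holding the reachable choices fixed and varying the unreachable ones freely already gives 2 × 3 × 3 = 18 equivalent strategies.
No other strategy reproduces this row, so those 18 are the full class: L/U/Mid/q, L/U/Mid/s, L/U/Mid/t, L/U/Lo/q, L/U/Lo/s, L/U/Lo/t, L/U/Hi/q, L/U/Hi/s, L/U/Hi/t, L/W/Mid/q, L/W/Mid/s, L/W/Mid/t, L/W/Lo/q, L/W/Lo/s, L/W/Lo/t, L/W/Hi/q, L/W/Hi/s, L/W/Hi/t.

18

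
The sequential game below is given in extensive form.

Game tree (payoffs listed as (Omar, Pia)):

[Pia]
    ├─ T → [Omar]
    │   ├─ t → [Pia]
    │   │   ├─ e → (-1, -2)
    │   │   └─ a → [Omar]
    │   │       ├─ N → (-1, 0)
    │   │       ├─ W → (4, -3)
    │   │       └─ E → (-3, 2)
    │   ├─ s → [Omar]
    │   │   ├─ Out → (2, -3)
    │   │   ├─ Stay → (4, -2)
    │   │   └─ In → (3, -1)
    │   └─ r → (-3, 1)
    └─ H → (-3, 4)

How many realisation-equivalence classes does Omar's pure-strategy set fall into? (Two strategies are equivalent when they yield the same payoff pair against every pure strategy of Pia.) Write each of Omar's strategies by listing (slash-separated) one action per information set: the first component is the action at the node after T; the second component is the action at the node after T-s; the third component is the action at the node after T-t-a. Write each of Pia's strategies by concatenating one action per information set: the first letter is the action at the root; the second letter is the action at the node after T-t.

7

Omar has 27 pure strategies: t/Out/N, t/Out/W, t/Out/E, t/Stay/N, t/Stay/W, t/Stay/E, t/In/N, t/In/W, t/In/E, s/Out/N, s/Out/W, s/Out/E, s/Stay/N, s/Stay/W, s/Stay/E, s/In/N, s/In/W, s/In/E, r/Out/N, r/Out/W, r/Out/E, r/Stay/N, r/Stay/W, r/Stay/E, r/In/N, r/In/W, r/In/E. Columns: Te, Ta, He, Ha.
{t/Out/N, t/Stay/N, t/In/N} → row (-1,-2) (-1,0) (-3,4) (-3,4)
{t/Out/W, t/Stay/W, t/In/W} → row (-1,-2) (4,-3) (-3,4) (-3,4)
{t/Out/E, t/Stay/E, t/In/E} → row (-1,-2) (-3,2) (-3,4) (-3,4)
{s/Out/N, s/Out/W, s/Out/E} → row (2,-3) (2,-3) (-3,4) (-3,4)
{s/Stay/N, s/Stay/W, s/Stay/E} → row (4,-2) (4,-2) (-3,4) (-3,4)
{s/In/N, s/In/W, s/In/E} → row (3,-1) (3,-1) (-3,4) (-3,4)
{r/Out/N, r/Out/W, r/Out/E, r/Stay/N, r/Stay/W, r/Stay/E, r/In/N, r/In/W, r/In/E} → row (-3,1) (-3,1) (-3,4) (-3,4)
That's 7 distinct rows out of 27 strategies.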